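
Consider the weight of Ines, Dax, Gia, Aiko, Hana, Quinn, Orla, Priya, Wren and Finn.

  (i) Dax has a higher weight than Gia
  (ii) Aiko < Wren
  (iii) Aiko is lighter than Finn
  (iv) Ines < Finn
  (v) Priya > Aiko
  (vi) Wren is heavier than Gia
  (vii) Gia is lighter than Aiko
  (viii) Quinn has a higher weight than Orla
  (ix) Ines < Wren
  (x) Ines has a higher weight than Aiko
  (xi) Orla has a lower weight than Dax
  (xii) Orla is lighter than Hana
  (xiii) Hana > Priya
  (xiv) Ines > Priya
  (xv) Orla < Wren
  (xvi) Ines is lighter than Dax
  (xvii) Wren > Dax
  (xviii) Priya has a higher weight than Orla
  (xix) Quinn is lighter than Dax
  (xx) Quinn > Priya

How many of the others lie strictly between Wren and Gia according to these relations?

5

Chaining upward from Gia reaches: Aiko, Priya, Quinn, Ines, Dax, Finn, Hana.
Chaining downward from Wren reaches: Orla, Aiko, Priya, Quinn, Ines, Dax.
Strictly between Gia and Wren are those in both lists: Aiko, Priya, Quinn, Ines, Dax — 5 elements.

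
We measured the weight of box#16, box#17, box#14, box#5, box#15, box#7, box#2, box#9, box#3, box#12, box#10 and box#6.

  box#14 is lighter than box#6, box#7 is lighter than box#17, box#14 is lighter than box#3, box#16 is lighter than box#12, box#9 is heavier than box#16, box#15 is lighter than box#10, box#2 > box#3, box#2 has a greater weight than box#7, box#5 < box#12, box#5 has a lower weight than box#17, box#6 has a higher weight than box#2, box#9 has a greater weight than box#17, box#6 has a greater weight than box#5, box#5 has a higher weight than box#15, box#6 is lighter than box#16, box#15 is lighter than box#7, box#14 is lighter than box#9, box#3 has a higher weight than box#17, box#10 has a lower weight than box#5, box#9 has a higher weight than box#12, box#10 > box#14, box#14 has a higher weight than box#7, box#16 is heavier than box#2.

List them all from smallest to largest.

The consecutive links are each given: box#15 < box#7; box#7 < box#14; box#14 < box#10; box#10 < box#5; box#5 < box#17; box#17 < box#3; box#3 < box#2; box#2 < box#6; box#6 < box#16; box#16 < box#12; box#12 < box#9.

box#15 < box#7 < box#14 < box#10 < box#5 < box#17 < box#3 < box#2 < box#6 < box#16 < box#12 < box#9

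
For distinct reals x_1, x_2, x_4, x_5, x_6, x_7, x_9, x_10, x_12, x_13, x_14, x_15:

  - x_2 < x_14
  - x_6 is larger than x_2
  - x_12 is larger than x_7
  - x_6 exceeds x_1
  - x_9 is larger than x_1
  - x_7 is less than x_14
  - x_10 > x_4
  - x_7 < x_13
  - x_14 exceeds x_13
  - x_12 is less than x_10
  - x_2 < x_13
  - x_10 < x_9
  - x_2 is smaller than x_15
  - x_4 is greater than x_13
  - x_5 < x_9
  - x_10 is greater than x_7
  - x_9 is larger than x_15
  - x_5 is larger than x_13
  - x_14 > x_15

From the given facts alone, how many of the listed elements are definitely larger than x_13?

5

Directly above x_13: x_4, x_14, x_5.
One step further: x_10, x_9 (5 so far).
No other element is forced above x_13 by the given relations, so the count is 5.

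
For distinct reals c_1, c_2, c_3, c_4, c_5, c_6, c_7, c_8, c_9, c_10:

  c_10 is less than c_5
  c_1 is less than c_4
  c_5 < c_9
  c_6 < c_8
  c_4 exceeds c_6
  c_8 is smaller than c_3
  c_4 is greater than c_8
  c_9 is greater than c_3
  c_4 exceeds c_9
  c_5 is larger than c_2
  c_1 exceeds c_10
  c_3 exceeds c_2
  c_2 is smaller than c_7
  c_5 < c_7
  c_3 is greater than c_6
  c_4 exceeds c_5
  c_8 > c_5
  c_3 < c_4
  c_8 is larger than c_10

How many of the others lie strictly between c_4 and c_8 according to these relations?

The relations place c_8 below c_4. An element lies strictly between them when it is forced above c_8 and also forced below c_4.
Above c_8: {c_3, c_9}. Below c_4: {c_10, c_2, c_6, c_5, c_3, c_9, c_1}.
Intersection: {c_3, c_9} — 2.

2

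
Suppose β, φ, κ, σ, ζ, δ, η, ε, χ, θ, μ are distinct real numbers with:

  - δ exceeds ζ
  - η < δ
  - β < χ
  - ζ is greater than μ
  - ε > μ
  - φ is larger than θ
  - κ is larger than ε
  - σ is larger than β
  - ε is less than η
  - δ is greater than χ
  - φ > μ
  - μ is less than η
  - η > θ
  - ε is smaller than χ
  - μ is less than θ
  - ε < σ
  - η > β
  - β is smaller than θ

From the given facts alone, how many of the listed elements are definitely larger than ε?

The elements the relations force above ε are χ, κ, η, σ, δ — no chain reaches any other.
That is 5.

5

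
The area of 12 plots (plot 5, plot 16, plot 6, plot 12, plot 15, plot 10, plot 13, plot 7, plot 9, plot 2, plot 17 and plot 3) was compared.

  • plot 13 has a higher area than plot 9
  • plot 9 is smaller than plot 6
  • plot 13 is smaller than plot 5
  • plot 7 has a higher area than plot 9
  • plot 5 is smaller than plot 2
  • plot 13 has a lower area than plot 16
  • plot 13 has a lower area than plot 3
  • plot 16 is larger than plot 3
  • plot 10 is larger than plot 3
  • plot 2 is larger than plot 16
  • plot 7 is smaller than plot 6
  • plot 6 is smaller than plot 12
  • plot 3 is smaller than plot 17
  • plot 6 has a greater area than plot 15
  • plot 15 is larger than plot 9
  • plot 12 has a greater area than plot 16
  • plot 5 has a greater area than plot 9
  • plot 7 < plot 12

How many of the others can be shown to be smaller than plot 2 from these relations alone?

From plot 2 the given relations immediately reach plot 5, plot 16.
From those, plot 9, plot 13, plot 3 — 5 in total.
Nothing else is reachable below plot 2; 5 in all.

5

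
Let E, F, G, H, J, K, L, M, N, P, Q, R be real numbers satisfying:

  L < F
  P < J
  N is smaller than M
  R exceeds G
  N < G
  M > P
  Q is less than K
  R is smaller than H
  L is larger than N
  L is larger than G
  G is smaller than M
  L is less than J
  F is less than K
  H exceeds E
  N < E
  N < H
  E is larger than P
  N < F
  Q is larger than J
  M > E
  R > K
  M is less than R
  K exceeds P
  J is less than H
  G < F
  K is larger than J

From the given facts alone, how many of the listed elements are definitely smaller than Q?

5

Directly below Q: J.
One step further: P, L (3 so far).
One step further: N, G (5 so far).
Nothing else is reachable below Q; 5 in all.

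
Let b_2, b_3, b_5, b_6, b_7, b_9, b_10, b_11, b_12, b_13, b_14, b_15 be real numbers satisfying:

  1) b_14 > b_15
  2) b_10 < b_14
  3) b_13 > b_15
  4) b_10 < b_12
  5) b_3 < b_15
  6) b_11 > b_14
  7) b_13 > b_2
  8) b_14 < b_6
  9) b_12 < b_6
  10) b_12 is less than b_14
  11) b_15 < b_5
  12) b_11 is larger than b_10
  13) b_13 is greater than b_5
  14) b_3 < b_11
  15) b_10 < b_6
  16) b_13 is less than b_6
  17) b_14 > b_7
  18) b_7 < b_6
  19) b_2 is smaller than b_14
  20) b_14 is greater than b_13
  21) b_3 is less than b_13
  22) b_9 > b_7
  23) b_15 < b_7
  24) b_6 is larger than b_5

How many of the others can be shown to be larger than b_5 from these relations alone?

From b_5 the given relations immediately reach b_13, b_6.
From those, b_14 — 3 in total.
From those, b_11 — 4 in total.
No other element is forced above b_5 by the given relations, so the count is 4.

4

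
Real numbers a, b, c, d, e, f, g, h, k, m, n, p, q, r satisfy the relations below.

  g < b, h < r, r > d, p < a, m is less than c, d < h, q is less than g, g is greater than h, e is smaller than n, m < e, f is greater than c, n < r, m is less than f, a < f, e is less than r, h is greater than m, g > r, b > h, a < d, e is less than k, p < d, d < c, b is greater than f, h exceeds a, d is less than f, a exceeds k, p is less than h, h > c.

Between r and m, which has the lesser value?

m

m < e and e < k give m < k.
Then k < a extends the chain to a.
Then a < d extends the chain to d.
With d < c: m < e < k < a < d < c.
Then c < h extends the chain to h.
With h < r: m < e < k < a < d < c < h < r.
So m < r; m is the smaller of the two.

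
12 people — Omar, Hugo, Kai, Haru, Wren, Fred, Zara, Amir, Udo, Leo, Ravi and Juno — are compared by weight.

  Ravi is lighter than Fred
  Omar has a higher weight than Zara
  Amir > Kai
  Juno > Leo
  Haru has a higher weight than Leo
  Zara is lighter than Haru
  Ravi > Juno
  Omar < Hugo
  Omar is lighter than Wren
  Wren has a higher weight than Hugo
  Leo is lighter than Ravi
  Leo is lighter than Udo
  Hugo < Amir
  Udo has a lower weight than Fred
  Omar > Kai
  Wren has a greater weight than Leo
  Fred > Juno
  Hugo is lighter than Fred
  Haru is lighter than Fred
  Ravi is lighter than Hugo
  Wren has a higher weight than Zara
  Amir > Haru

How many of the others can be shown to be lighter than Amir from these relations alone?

The elements the relations force below Amir are Kai, Leo, Zara, Juno, Omar, Haru, Ravi, Hugo — no chain reaches any other.
That is 8.

8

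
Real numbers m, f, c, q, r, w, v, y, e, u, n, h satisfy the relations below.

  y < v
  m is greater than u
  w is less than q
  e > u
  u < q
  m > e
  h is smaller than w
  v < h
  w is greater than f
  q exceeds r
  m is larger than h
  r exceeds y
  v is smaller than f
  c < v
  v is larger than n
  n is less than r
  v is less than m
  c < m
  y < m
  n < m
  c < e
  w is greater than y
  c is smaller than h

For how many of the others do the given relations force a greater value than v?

Directly above v: f, h, m.
One step further: w (4 so far).
One step further: q (5 so far).
No other element is forced above v by the given relations, so the count is 5.

5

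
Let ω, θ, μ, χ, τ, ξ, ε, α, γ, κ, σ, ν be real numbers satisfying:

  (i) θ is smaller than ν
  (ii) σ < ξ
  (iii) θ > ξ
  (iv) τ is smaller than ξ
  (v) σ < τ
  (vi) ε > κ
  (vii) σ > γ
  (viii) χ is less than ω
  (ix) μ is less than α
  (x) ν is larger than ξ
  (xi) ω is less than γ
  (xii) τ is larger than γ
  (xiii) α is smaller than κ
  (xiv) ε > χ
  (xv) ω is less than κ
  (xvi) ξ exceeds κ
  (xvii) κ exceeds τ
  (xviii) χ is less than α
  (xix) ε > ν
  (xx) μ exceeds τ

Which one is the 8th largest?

The consecutive relations fix a unique order: χ < ω < γ < σ < τ < μ < α < κ < ξ < θ < ν < ε.
The 8th largest is τ.

τ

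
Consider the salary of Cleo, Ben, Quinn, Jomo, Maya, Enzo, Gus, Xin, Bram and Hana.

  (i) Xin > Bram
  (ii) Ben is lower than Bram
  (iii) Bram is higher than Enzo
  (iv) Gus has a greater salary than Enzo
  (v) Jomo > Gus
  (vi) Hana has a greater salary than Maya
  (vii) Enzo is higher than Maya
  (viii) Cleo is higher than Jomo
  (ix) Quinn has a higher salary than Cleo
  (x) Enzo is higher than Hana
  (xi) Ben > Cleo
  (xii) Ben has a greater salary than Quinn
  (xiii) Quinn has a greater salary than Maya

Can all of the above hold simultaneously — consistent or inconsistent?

The single ordering Maya < Hana < Enzo < Gus < Jomo < Cleo < Quinn < Ben < Bram < Xin satisfies every listed relation, so no contradiction arises.

consistent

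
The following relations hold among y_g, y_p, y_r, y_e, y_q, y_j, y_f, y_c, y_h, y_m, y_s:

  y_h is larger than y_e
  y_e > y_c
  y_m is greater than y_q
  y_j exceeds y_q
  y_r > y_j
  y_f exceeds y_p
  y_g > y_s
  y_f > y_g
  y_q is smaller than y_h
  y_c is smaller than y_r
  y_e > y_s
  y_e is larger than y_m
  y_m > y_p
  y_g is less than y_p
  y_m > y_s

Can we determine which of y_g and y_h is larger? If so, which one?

Following the relations from y_g: y_g < y_p < y_m < y_e < y_h.
So y_h is larger.

y_h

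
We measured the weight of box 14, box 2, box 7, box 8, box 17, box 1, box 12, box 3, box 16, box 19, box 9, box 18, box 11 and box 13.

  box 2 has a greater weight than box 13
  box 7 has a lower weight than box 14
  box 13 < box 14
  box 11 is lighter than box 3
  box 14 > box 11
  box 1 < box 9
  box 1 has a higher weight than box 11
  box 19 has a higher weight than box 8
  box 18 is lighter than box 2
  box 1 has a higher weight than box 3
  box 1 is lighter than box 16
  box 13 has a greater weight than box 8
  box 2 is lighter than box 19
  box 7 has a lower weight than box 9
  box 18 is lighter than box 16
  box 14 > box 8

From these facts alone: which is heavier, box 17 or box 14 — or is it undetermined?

undetermined

Following every chain through box 17: nothing is chained to box 17.
box 14 is not reached, and no chain runs the other way from box 14 to box 17.
So the given relations leave the order of box 17 and box 14 undetermined.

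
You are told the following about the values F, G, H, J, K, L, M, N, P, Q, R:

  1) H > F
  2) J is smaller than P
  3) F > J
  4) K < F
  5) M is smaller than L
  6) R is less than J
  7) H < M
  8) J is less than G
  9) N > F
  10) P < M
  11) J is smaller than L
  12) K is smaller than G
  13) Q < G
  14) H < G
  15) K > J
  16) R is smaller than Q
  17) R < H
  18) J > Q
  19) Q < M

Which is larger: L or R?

L

The relevant relations are R < Q; Q < J; J < K; K < F; F < H; H < M; M < L.
Together: R < Q < J < K < F < H < M < L.
So R < L; L is the larger of the two.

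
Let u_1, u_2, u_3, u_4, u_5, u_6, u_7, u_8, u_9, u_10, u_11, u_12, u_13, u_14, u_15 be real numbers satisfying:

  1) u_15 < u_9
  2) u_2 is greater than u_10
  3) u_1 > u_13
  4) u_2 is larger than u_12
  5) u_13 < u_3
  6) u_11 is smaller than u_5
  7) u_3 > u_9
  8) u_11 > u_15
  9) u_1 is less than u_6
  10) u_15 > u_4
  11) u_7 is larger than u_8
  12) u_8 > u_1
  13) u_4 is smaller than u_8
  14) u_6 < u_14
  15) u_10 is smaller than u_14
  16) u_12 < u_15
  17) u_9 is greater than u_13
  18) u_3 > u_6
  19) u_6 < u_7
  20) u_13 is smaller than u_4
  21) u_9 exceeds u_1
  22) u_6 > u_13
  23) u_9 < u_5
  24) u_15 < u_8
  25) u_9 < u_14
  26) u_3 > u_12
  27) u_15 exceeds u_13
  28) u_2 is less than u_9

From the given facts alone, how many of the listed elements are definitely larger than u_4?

8

The elements the relations force above u_4 are u_15, u_11, u_9, u_5, u_3, u_8, u_7, u_14 — no chain reaches any other.
That is 8.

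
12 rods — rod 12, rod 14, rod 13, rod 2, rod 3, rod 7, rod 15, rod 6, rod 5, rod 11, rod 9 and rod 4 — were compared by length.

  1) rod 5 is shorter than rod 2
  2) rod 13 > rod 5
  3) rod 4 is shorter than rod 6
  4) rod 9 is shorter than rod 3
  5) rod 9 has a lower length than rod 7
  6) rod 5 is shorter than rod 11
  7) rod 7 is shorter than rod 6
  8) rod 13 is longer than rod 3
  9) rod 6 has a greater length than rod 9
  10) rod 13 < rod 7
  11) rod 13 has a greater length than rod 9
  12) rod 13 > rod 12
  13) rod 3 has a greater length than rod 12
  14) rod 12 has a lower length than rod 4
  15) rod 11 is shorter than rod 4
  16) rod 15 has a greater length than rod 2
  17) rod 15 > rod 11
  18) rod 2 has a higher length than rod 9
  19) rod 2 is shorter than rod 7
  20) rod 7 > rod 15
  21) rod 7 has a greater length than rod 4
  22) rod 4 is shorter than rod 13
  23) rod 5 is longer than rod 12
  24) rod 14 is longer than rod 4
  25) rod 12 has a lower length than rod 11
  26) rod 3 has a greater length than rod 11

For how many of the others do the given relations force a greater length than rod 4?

4

From rod 4 the given relations immediately reach rod 13, rod 14, rod 7, rod 6.
No other element is forced above rod 4 by the given relations, so the count is 4.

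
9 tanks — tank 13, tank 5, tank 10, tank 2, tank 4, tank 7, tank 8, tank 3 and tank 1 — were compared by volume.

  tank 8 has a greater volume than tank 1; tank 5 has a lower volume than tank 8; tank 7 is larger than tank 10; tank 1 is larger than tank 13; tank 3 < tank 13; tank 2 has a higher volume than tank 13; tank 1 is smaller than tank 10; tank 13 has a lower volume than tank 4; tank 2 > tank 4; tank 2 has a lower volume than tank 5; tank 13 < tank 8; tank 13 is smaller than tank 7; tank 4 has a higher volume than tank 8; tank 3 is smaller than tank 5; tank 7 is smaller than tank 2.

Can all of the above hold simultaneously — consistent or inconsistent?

inconsistent

We have tank 4 < tank 2 stated directly, yet also tank 2 < tank 5 < tank 8 < tank 4 by chaining the others — so tank 2 < tank 4. Contradiction.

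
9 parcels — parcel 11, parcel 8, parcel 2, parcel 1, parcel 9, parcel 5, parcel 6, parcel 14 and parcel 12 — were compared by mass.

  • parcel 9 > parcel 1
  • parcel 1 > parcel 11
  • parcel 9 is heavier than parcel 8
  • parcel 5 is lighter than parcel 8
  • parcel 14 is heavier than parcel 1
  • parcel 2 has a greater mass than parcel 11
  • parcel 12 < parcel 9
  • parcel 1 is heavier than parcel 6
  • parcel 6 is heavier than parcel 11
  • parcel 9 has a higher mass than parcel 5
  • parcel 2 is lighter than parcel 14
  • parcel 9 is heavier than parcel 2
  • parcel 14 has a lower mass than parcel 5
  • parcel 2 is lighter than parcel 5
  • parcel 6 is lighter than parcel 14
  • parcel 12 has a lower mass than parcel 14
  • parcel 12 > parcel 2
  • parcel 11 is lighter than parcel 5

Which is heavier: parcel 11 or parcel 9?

parcel 11 < parcel 6 and parcel 6 < parcel 1 give parcel 11 < parcel 1.
Then parcel 1 < parcel 14 extends the chain to parcel 14.
Then parcel 14 < parcel 5 extends the chain to parcel 5.
With parcel 5 < parcel 8: parcel 11 < parcel 6 < parcel 1 < parcel 14 < parcel 5 < parcel 8.
With parcel 8 < parcel 9: parcel 11 < parcel 6 < parcel 1 < parcel 14 < parcel 5 < parcel 8 < parcel 9.
So parcel 11 < parcel 9; parcel 9 is the heavier of the two.

parcel 9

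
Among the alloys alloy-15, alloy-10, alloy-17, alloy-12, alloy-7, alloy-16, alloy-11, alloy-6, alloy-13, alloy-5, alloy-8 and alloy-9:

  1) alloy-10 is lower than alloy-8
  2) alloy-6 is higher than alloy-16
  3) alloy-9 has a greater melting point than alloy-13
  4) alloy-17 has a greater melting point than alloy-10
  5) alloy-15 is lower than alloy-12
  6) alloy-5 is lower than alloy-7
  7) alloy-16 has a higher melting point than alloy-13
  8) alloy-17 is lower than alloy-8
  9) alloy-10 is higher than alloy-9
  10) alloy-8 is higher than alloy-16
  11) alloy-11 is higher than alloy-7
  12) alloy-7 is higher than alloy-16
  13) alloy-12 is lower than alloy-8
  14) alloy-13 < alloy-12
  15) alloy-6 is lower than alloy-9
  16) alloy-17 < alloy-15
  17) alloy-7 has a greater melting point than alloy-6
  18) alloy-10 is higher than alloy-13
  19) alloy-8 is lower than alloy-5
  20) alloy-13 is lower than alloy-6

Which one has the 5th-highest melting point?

alloy-12

Chaining the given pairs: alloy-13 < alloy-16 < alloy-6 < alloy-9 < alloy-10 < alloy-17 < alloy-15 < alloy-12 < alloy-8 < alloy-5 < alloy-7 < alloy-11.
Counting 5 from the largest end gives alloy-12.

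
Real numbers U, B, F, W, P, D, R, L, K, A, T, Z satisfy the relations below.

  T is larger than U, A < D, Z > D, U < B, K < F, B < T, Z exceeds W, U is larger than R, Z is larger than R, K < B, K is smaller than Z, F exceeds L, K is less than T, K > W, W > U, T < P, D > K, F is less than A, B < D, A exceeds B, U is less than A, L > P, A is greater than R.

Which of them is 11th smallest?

The consecutive relations fix a unique order: R < U < W < K < B < T < P < L < F < A < D < Z.
Counting 11 from the smallest end gives D.

D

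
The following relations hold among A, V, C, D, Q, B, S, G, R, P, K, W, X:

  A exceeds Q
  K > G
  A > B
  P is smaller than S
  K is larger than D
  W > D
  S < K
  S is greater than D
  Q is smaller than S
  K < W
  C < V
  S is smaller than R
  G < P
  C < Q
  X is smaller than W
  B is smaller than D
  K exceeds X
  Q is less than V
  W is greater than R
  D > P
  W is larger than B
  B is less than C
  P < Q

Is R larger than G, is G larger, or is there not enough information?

Link the given pairs in sequence: G < P; P < D; D < S; S < R.
Together: G < P < D < S < R.
So R is larger.

R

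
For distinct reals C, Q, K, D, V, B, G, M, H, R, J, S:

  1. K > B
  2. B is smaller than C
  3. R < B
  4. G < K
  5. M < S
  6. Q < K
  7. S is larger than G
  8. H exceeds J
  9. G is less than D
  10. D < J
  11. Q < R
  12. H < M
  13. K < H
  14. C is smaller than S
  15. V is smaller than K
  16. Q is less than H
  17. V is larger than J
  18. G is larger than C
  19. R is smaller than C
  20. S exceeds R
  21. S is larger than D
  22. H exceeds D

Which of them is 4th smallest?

Piecing the relations together gives one ordering: Q < R < B < C < G < D < J < V < K < H < M < S.
Counting 4 from the smallest end gives C.

C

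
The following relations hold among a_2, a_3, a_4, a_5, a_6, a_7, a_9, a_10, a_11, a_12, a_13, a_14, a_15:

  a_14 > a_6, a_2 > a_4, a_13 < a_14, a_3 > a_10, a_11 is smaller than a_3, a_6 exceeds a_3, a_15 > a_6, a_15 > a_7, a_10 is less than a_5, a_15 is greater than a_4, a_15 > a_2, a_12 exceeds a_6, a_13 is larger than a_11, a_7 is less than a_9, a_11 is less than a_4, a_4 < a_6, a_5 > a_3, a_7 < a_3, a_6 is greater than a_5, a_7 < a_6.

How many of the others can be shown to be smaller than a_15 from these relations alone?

The elements the relations force below a_15 are a_10, a_7, a_11, a_4, a_3, a_2, a_5, a_6 — no chain reaches any other.
That is 8.

8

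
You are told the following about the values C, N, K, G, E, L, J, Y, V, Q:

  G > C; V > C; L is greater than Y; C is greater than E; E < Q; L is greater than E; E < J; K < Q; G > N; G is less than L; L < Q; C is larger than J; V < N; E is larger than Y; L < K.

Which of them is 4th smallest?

Chaining the given pairs: Y < E < J < C < V < N < G < L < K < Q.
The 4th smallest is C.

C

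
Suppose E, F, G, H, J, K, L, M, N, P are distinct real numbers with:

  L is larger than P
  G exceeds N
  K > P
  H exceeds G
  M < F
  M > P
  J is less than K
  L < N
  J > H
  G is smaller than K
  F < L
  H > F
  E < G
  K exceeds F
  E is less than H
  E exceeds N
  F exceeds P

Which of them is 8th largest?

F

Chaining the given pairs: P < M < F < L < N < E < G < H < J < K.
The 8th largest is F.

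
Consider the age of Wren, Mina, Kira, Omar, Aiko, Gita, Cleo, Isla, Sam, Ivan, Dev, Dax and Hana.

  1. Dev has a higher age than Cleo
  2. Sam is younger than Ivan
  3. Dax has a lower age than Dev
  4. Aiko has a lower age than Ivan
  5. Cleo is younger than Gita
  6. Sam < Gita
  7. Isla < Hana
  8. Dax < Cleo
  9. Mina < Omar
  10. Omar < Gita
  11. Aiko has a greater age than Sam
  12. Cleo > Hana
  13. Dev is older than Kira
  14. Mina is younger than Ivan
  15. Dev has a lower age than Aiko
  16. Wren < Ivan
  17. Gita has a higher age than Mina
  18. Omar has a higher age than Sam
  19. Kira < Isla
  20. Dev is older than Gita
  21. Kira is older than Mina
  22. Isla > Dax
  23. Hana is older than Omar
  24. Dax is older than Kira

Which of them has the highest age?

Ivan

Mina is not greatest since Mina < Omar; Kira is not greatest since Kira < Isla; Wren is not greatest since Wren < Ivan; Dax is not greatest since Dax < Dev; Sam is not greatest since Sam < Gita; Omar is not greatest since Omar < Hana; Isla is not greatest since Isla < Hana; Hana is not greatest since Hana < Cleo; Cleo is not greatest since Cleo < Gita; Gita is not greatest since Gita < Dev; Dev is not greatest since Dev < Aiko; Aiko is not greatest since Aiko < Ivan.
Only Ivan has nothing above it, so Ivan is the highest age.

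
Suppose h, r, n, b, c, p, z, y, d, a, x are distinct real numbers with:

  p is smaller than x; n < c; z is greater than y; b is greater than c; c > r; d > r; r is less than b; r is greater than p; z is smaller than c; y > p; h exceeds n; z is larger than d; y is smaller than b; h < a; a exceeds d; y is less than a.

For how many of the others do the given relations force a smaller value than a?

6

Directly below a: y, h, d.
One step further: p, n, r (6 so far).
Nothing else is reachable below a; 6 in all.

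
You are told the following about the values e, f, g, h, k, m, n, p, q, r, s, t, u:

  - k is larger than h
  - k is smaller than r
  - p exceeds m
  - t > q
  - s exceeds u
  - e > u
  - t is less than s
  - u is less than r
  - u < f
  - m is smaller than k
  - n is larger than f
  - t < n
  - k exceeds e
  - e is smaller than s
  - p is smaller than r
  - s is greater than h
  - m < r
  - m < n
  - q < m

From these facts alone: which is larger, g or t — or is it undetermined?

undetermined

Following every chain through t: above t we get s, n; below t we get q.
g is not reached, and no chain runs the other way from g to t.
So the given relations leave the order of t and g undetermined.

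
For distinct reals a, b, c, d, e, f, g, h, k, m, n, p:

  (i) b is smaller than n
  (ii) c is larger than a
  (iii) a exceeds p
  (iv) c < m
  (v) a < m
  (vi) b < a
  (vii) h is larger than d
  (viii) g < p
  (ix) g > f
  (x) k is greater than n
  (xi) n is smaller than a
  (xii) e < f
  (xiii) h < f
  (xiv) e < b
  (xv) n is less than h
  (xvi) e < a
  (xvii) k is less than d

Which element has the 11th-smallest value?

c

Chaining the given pairs: e < b < n < k < d < h < f < g < p < a < c < m.
The 11th smallest is c.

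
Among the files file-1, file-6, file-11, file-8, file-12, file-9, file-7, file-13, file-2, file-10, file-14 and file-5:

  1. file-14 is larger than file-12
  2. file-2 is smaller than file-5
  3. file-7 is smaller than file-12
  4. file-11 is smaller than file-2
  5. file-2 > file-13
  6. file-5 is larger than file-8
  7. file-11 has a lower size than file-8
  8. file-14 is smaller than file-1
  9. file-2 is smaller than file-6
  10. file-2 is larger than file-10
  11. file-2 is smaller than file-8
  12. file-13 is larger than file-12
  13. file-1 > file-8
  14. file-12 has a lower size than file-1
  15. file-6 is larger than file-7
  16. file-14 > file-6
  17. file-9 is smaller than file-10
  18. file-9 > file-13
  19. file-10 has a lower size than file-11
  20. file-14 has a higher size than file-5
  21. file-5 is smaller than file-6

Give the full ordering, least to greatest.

file-7 < file-12 < file-13 < file-9 < file-10 < file-11 < file-2 < file-8 < file-5 < file-6 < file-14 < file-1

The consecutive links are each given: file-7 < file-12; file-12 < file-13; file-13 < file-9; file-9 < file-10; file-10 < file-11; file-11 < file-2; file-2 < file-8; file-8 < file-5; file-5 < file-6; file-6 < file-14; file-14 < file-1.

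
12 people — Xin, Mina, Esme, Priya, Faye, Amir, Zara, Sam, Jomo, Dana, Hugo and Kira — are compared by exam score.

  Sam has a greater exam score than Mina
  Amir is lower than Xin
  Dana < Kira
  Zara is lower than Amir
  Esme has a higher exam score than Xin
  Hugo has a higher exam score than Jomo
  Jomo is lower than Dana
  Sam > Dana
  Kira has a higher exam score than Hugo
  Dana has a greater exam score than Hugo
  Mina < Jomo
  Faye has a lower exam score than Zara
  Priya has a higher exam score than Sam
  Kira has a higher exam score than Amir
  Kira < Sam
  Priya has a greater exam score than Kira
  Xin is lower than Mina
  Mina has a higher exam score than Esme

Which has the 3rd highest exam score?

The consecutive relations fix a unique order: Faye < Zara < Amir < Xin < Esme < Mina < Jomo < Hugo < Dana < Kira < Sam < Priya.
Counting 3 from the largest end gives Kira.

Kira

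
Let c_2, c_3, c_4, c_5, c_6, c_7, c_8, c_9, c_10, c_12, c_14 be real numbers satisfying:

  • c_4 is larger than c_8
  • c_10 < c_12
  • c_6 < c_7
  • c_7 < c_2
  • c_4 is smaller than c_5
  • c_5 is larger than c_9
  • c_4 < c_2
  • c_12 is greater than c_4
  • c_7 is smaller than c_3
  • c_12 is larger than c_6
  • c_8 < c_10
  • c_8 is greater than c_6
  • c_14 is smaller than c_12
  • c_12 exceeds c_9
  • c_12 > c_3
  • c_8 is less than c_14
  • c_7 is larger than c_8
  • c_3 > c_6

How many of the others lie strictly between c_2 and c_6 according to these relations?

3

The relations place c_6 below c_2. An element lies strictly between them when it is forced above c_6 and also forced below c_2.
Above c_6: {c_8, c_4, c_7, c_3, c_5, c_10, c_14, c_12}. Below c_2: {c_8, c_4, c_7}.
Intersection: {c_8, c_4, c_7} — 3.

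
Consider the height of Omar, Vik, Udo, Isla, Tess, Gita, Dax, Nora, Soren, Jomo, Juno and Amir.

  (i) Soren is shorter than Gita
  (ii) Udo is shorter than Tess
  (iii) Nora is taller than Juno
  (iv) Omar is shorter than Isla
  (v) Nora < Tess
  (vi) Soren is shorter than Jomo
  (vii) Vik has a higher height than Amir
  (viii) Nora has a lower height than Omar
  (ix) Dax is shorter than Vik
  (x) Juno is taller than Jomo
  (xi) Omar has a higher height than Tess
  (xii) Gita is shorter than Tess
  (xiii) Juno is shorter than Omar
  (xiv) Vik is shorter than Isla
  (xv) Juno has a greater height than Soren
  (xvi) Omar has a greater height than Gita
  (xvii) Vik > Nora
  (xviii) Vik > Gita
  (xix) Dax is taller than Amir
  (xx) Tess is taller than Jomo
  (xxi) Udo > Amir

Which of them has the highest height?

Isla

Soren is not greatest since Soren < Juno; Gita is not greatest since Gita < Vik; Amir is not greatest since Amir < Udo; Udo is not greatest since Udo < Tess; Jomo is not greatest since Jomo < Juno; Juno is not greatest since Juno < Nora; Dax is not greatest since Dax < Vik; Nora is not greatest since Nora < Omar; Tess is not greatest since Tess < Omar; Vik is not greatest since Vik < Isla; Omar is not greatest since Omar < Isla.
Only Isla has nothing above it, so Isla is the highest height.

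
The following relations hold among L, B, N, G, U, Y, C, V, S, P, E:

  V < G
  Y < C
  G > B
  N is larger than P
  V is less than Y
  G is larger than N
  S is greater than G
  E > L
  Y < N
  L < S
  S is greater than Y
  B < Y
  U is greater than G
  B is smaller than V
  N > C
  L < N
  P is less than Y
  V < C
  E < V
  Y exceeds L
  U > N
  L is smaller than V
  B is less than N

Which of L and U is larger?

Link the given pairs in sequence: L < E; E < V; V < Y; Y < C; C < N; N < G; G < U.
Together: L < E < V < Y < C < N < G < U.
So L < U; U is the larger of the two.

U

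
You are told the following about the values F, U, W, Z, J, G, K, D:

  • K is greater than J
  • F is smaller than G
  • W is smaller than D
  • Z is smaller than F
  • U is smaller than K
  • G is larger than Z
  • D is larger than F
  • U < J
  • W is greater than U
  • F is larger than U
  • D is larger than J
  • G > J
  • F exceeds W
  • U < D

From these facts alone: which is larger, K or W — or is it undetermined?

undetermined

Following every chain through W: above W we get F, D, G; below W we get U.
K is not reached, and no chain runs the other way from K to W.
So the given relations leave the order of W and K undetermined.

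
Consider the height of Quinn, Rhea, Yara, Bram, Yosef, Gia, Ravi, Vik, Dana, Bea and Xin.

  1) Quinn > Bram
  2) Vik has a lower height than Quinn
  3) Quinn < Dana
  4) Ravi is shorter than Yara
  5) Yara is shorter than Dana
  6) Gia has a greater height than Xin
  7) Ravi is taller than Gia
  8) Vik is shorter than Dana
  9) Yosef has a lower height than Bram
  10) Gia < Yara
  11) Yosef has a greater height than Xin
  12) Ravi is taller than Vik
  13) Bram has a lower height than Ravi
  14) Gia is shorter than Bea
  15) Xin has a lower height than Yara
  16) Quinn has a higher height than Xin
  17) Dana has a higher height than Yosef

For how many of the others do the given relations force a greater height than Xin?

The elements the relations force above Xin are Yosef, Bram, Gia, Bea, Ravi, Quinn, Yara, Dana — no chain reaches any other.
That is 8.

8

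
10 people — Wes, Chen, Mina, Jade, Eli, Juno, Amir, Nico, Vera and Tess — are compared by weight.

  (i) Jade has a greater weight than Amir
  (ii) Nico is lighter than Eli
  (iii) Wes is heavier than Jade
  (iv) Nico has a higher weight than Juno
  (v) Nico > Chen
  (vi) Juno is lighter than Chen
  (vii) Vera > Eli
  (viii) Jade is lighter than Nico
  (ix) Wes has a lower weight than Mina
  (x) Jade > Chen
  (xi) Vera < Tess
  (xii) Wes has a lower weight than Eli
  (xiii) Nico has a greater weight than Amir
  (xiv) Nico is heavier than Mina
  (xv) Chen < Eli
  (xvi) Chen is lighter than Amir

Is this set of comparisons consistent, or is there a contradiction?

consistent

Every relation is compatible with Juno < Chen < Amir < Jade < Wes < Mina < Nico < Eli < Vera < Tess; the set is consistent.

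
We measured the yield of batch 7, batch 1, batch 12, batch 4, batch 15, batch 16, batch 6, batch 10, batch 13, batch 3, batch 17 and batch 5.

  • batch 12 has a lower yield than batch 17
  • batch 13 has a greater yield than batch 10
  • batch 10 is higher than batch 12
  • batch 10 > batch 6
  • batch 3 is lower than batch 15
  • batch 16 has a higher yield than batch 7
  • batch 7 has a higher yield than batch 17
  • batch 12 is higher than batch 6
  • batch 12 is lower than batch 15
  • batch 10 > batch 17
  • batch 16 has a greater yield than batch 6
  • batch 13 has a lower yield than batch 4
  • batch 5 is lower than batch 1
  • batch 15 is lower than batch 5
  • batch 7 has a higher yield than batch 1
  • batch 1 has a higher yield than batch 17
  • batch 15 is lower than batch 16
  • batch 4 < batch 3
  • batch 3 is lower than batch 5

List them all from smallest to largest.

batch 6 < batch 12 < batch 17 < batch 10 < batch 13 < batch 4 < batch 3 < batch 15 < batch 5 < batch 1 < batch 7 < batch 16

Each adjacent pair is fixed by a given relation: batch 6 < batch 12; batch 12 < batch 17; batch 17 < batch 10; batch 10 < batch 13; batch 13 < batch 4; batch 4 < batch 3; batch 3 < batch 15; batch 15 < batch 5; batch 5 < batch 1; batch 1 < batch 7; batch 7 < batch 16. Chaining them end to end gives the full order.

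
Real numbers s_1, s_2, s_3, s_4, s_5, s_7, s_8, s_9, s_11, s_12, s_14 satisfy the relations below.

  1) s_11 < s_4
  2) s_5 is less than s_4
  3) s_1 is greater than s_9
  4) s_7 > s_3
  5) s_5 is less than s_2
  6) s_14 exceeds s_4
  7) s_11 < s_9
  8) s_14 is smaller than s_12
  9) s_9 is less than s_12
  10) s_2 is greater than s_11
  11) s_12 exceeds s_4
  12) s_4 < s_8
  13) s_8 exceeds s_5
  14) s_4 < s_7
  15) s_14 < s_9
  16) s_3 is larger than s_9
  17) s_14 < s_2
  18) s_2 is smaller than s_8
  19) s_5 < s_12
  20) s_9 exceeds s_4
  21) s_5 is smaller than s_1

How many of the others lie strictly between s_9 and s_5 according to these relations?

The relations place s_5 below s_9. An element lies strictly between them when it is forced above s_5 and also forced below s_9.
Above s_5: {s_4, s_14, s_12, s_2, s_3, s_1, s_7, s_8}. Below s_9: {s_11, s_4, s_14}.
Intersection: {s_4, s_14} — 2.

2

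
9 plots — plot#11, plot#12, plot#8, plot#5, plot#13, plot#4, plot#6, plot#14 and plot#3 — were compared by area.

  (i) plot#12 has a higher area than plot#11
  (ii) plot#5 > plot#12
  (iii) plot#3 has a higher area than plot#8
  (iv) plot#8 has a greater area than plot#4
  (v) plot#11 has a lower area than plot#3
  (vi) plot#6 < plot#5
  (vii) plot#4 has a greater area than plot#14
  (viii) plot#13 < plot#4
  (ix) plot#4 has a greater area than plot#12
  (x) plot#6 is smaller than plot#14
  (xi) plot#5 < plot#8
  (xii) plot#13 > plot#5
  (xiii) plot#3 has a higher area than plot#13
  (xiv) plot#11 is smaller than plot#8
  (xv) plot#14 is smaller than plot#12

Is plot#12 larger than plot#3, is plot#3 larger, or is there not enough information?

plot#12 < plot#5 and plot#5 < plot#13 give plot#12 < plot#13.
With plot#13 < plot#4: plot#12 < plot#5 < plot#13 < plot#4.
With plot#4 < plot#8: plot#12 < plot#5 < plot#13 < plot#4 < plot#8.
With plot#8 < plot#3: plot#12 < plot#5 < plot#13 < plot#4 < plot#8 < plot#3.
So plot#3 is larger.

plot#3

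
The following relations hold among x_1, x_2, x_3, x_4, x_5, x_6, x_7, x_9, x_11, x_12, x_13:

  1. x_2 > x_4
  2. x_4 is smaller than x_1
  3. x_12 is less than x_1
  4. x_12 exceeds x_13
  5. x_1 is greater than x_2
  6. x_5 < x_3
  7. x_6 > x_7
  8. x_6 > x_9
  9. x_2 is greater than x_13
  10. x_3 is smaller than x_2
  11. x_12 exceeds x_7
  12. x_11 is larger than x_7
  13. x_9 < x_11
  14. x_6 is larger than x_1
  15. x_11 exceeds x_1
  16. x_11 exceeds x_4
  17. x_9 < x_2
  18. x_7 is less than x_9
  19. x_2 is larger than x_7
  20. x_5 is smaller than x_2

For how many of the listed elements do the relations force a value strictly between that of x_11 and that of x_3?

2

Chaining upward from x_3 reaches: x_2, x_1, x_6.
Chaining downward from x_11 reaches: x_5, x_4, x_13, x_7, x_9, x_2, x_12, x_1.
Strictly between x_3 and x_11 are those in both lists: x_2, x_1 — 2 elements.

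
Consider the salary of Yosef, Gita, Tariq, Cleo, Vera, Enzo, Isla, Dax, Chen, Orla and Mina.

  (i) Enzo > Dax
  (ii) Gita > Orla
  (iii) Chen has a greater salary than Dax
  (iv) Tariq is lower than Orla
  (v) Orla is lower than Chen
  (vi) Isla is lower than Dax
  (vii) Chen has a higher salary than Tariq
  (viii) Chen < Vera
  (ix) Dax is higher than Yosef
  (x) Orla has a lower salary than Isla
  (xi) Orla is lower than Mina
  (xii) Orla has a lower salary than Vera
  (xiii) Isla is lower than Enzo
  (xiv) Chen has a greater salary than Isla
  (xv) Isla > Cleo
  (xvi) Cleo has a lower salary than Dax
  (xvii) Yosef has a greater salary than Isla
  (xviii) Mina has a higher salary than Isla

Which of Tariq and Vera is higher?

Vera

Tariq < Orla and Orla < Isla give Tariq < Isla.
Then Isla < Yosef extends the chain to Yosef.
With Yosef < Dax: Tariq < Orla < Isla < Yosef < Dax.
With Dax < Chen: Tariq < Orla < Isla < Yosef < Dax < Chen.
With Chen < Vera: Tariq < Orla < Isla < Yosef < Dax < Chen < Vera.
So Tariq < Vera; Vera is the higher of the two.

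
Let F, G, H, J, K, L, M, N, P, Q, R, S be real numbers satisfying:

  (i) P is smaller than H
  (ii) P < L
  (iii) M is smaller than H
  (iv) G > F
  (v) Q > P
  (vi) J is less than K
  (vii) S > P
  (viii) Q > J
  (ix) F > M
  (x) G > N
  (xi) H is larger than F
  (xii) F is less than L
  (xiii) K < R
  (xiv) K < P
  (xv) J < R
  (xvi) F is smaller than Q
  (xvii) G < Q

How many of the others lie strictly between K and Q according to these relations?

Chaining upward from K reaches: P, S, L, R, H.
Chaining downward from Q reaches: J, M, N, F, P, G.
Strictly between K and Q are those in both lists: P — 1 element.

1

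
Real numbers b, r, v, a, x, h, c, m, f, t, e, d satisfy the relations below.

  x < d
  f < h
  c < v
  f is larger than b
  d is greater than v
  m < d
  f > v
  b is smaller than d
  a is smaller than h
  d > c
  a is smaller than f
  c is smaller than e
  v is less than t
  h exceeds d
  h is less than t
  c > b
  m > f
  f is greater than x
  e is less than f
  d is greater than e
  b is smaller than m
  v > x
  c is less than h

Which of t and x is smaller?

x

x < f < m < d < h < t, by transitivity through f, m, d, h.
So x < t; x is the smaller of the two.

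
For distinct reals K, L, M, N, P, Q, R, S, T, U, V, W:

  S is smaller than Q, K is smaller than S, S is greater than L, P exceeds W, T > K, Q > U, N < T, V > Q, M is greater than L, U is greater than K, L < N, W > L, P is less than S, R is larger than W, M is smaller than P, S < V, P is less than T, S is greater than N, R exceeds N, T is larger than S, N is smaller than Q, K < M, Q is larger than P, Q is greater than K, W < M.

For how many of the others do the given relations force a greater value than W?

From W the given relations immediately reach M, P, R.
From those, S, Q, T — 6 in total.
From those, V — 7 in total.
No other element is forced above W by the given relations, so the count is 7.

7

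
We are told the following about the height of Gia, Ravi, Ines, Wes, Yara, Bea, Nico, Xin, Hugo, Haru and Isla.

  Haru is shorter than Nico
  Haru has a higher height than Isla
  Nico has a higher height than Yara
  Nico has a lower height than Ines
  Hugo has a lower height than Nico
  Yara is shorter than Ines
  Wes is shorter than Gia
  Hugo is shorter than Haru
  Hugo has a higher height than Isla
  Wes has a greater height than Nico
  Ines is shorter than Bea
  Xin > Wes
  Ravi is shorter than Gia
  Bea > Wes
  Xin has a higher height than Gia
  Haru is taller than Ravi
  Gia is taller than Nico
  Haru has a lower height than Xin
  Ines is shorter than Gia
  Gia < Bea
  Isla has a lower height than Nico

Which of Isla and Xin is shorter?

The relevant relations are Isla < Hugo; Hugo < Haru; Haru < Nico; Nico < Wes; Wes < Gia; Gia < Xin.
Together: Isla < Hugo < Haru < Nico < Wes < Gia < Xin.
So Isla < Xin; Isla is the shorter of the two.

Isla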